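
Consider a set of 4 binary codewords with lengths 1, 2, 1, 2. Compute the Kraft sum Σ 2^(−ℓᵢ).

With common denominator 2^2 = 4: Σ 2^(−ℓᵢ) = 2/4 + 1/4 + 2/4 + 1/4 = 6/4 = 1.5.

1.5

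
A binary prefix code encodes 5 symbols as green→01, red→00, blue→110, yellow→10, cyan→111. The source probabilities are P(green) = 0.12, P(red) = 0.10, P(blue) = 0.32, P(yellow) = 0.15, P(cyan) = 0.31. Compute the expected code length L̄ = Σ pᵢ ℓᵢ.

2.63 bits/symbol

L̄ = Σ pᵢ·ℓᵢ = 0.12·2 + 0.10·2 + 0.32·3 + 0.15·2 + 0.31·3 = 2.63 bits/symbol.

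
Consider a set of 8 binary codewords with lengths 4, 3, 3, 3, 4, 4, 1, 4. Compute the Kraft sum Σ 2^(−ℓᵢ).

With common denominator 2^4 = 16: Σ 2^(−ℓᵢ) = 1/16 + 2/16 + 2/16 + 2/16 + 1/16 + 1/16 + 8/16 + 1/16 = 18/16 = 1.125.

1.125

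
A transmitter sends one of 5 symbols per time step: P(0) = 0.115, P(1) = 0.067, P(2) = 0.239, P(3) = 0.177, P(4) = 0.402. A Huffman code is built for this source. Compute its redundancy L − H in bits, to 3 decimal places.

Entropy H = −Σ p log₂ p ≈ 2.0843 bits.
Huffman merges: 67/1000+23/200→91/500; 177/1000+91/500→359/1000; 239/1000+359/1000→299/500; 201/500+299/500→1. L = 2139/1000 ≈ 2.1390.
L − H = 2.1390 − 2.0843 = 0.055 bits.

0.055 bits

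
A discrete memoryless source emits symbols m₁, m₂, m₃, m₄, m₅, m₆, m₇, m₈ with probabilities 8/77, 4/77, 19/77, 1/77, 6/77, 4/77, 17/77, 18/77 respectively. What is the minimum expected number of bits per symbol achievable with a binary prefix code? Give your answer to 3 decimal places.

2.662 bits/symbol

Repeatedly combine the two least-probable nodes; the expected code length is the sum of the merged weights.
merge 1/77 + 4/77 → 5/77
merge 4/77 + 5/77 → 9/77
merge 6/77 + 8/77 → 2/11
merge 9/77 + 2/11 → 23/77
merge 17/77 + 18/77 → 5/11
merge 19/77 + 23/77 → 6/11
merge 5/11 + 6/11 → 1
L = 5/77 + 9/77 + 2/11 + 23/77 + 5/11 + 6/11 + 1 = 205/77 ≈ 2.662 bits/symbol.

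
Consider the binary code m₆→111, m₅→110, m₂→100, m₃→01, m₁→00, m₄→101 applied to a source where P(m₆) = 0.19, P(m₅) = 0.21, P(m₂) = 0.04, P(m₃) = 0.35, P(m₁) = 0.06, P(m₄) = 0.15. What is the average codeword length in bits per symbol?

L̄ = Σ pᵢ·ℓᵢ = 0.19·3 + 0.21·3 + 0.04·3 + 0.35·2 + 0.06·2 + 0.15·3 = 2.59 bits/symbol.

2.59 bits/symbol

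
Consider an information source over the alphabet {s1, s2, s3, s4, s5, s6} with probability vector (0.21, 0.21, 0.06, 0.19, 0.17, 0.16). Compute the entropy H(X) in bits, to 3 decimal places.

H = −Σ pᵢ log₂ pᵢ.
−0.21·log₂(0.21) = 0.4728
−0.21·log₂(0.21) = 0.4728
−0.06·log₂(0.06) = 0.2435
−0.19·log₂(0.19) = 0.4552
−0.17·log₂(0.17) = 0.4346
−0.16·log₂(0.16) = 0.4230
Sum ≈ 2.5020 → 2.502 bits.

2.502 bits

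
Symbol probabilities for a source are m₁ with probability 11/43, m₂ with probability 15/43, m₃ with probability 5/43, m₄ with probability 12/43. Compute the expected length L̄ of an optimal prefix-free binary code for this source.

2 bits/symbol

Repeatedly combine the two least-probable nodes; the expected code length is the sum of the merged weights.
merge 5/43 + 11/43 → 16/43
merge 12/43 + 15/43 → 27/43
merge 16/43 + 27/43 → 1
L = 16/43 + 27/43 + 1 = 2 bits/symbol.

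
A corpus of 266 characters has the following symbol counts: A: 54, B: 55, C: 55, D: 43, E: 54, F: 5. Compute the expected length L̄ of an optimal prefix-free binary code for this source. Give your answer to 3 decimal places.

2.564 bits/symbol

Probabilities are the counts divided by 266.
Repeatedly combine the two least-probable nodes; the expected code length is the sum of the merged weights.
merge 5/266 + 43/266 → 24/133
merge 24/133 + 27/133 → 51/133
merge 27/133 + 55/266 → 109/266
merge 55/266 + 51/133 → 157/266
merge 109/266 + 157/266 → 1
L = 24/133 + 51/133 + 109/266 + 157/266 + 1 = 341/133 ≈ 2.564 bits/symbol.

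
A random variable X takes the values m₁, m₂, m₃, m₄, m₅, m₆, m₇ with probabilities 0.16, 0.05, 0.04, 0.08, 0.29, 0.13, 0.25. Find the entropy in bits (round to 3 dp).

H = −Σ pᵢ log₂ pᵢ.
−0.16·log₂(0.16) = 0.4230
−0.05·log₂(0.05) = 0.2161
−0.04·log₂(0.04) = 0.1858
−0.08·log₂(0.08) = 0.2915
−0.29·log₂(0.29) = 0.5179
−0.13·log₂(0.13) = 0.3826
−0.25·log₂(0.25) = 0.5000
Sum ≈ 2.5169 → 2.517 bits.

2.517 bits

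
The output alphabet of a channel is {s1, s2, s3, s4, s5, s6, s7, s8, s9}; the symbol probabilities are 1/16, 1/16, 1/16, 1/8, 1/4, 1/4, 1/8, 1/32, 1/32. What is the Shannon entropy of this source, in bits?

Each probability is a power of 1/2, so log₂(1/p) is an integer.
H = Σ p·log₂(1/p) = 1/16·4 + 1/16·4 + 1/16·4 + 1/8·3 + 1/4·2 + 1/4·2 + 1/8·3 + 1/32·5 + 1/32·5 = 2.8125 bits.

2.8125 bits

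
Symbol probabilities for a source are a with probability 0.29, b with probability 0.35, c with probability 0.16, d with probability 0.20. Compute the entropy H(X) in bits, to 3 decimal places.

H = −Σ pᵢ log₂ pᵢ.
−0.29·log₂(0.29) = 0.5179
−0.35·log₂(0.35) = 0.5301
−0.16·log₂(0.16) = 0.4230
−0.20·log₂(0.20) = 0.4644
Sum ≈ 1.9354 → 1.935 bits.

1.935 bits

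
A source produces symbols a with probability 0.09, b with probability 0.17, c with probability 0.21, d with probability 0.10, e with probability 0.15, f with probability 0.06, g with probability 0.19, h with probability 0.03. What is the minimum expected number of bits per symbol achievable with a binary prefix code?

Repeatedly combine the two least-probable nodes; the expected code length is the sum of the merged weights.
merge 3/100 + 3/50 → 9/100
merge 9/100 + 9/100 → 9/50
merge 1/10 + 3/20 → 1/4
merge 17/100 + 9/50 → 7/20
merge 19/100 + 21/100 → 2/5
merge 1/4 + 7/20 → 3/5
merge 2/5 + 3/5 → 1
L = 9/100 + 9/50 + 1/4 + 7/20 + 2/5 + 3/5 + 1 = 287/100 = 2.87 bits/symbol.

2.87 bits/symbol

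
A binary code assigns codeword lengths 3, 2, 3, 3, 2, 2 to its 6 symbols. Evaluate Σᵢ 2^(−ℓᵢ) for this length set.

With common denominator 2^3 = 8: Σ 2^(−ℓᵢ) = 1/8 + 2/8 + 1/8 + 1/8 + 2/8 + 2/8 = 9/8 = 1.125.

1.125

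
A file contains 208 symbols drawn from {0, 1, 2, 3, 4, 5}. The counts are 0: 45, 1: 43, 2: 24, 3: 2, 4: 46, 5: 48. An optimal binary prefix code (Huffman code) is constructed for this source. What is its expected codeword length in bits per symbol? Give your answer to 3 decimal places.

2.457 bits/symbol

Probabilities are the counts divided by 208.
Repeatedly combine the two least-probable nodes; the expected code length is the sum of the merged weights.
merge 1/104 + 3/26 → 1/8
merge 1/8 + 43/208 → 69/208
merge 45/208 + 23/104 → 7/16
merge 3/13 + 69/208 → 9/16
merge 7/16 + 9/16 → 1
L = 1/8 + 69/208 + 7/16 + 9/16 + 1 = 511/208 ≈ 2.457 bits/symbol.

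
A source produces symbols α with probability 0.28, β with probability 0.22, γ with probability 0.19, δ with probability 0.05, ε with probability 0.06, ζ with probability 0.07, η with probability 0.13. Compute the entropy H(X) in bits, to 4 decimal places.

H = −Σ pᵢ log₂ pᵢ.
−0.28·log₂(0.28) = 0.5142
−0.22·log₂(0.22) = 0.4806
−0.19·log₂(0.19) = 0.4552
−0.05·log₂(0.05) = 0.2161
−0.06·log₂(0.06) = 0.2435
−0.07·log₂(0.07) = 0.2686
−0.13·log₂(0.13) = 0.3826
Sum ≈ 2.5608 → 2.5608 bits.

2.5608 bits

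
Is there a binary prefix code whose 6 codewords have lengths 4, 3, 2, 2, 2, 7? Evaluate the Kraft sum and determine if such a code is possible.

With common denominator 2^7 = 128: Σ 2^(−ℓᵢ) = 8/128 + 16/128 + 32/128 + 32/128 + 32/128 + 1/128 = 121/128 = 0.9453125.
Kraft's inequality requires Σ ≤ 1; here Σ = 0.9453125 ≤ 1, so such a prefix code exists.

0.9453125; yes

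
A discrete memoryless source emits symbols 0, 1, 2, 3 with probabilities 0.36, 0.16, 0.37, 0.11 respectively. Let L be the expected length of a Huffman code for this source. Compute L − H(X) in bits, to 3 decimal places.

0.065 bits

Entropy H = −Σ p log₂ p ≈ 1.8346 bits.
Huffman merges: 11/100+4/25→27/100; 27/100+9/25→63/100; 37/100+63/100→1. L = 19/10 ≈ 1.9000.
L − H = 1.9000 − 1.8346 = 0.065 bits.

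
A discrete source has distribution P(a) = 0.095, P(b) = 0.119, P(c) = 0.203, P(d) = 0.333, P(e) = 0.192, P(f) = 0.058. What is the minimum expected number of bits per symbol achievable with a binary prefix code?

Repeatedly combine the two least-probable nodes; the expected code length is the sum of the merged weights.
merge 29/500 + 19/200 → 153/1000
merge 119/1000 + 153/1000 → 34/125
merge 24/125 + 203/1000 → 79/200
merge 34/125 + 333/1000 → 121/200
merge 79/200 + 121/200 → 1
L = 153/1000 + 34/125 + 79/200 + 121/200 + 1 = 97/40 = 2.425 bits/symbol.

2.425 bits/symbol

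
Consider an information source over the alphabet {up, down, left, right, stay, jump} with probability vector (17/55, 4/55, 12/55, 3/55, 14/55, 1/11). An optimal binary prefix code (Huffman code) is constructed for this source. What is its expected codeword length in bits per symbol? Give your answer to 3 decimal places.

2.345 bits/symbol

Repeatedly combine the two least-probable nodes; the expected code length is the sum of the merged weights.
merge 3/55 + 4/55 → 7/55
merge 1/11 + 7/55 → 12/55
merge 12/55 + 12/55 → 24/55
merge 14/55 + 17/55 → 31/55
merge 24/55 + 31/55 → 1
L = 7/55 + 12/55 + 24/55 + 31/55 + 1 = 129/55 ≈ 2.345 bits/symbol.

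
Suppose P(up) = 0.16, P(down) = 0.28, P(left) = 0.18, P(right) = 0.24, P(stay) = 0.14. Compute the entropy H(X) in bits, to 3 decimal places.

H = −Σ pᵢ log₂ pᵢ.
−0.16·log₂(0.16) = 0.4230
−0.28·log₂(0.28) = 0.5142
−0.18·log₂(0.18) = 0.4453
−0.24·log₂(0.24) = 0.4941
−0.14·log₂(0.14) = 0.3971
Sum ≈ 2.2738 → 2.274 bits.

2.274 bits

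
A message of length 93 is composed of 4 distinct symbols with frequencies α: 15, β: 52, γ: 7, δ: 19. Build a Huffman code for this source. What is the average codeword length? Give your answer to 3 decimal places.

1.677 bits/symbol

Probabilities are the counts divided by 93.
Repeatedly combine the two least-probable nodes; the expected code length is the sum of the merged weights.
merge 7/93 + 5/31 → 22/93
merge 19/93 + 22/93 → 41/93
merge 41/93 + 52/93 → 1
L = 22/93 + 41/93 + 1 = 52/31 ≈ 1.677 bits/symbol.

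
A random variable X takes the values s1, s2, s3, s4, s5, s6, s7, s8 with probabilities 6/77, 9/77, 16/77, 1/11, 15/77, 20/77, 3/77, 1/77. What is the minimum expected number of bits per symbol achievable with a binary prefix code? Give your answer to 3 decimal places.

Repeatedly combine the two least-probable nodes; the expected code length is the sum of the merged weights.
merge 1/77 + 3/77 → 4/77
merge 4/77 + 6/77 → 10/77
merge 1/11 + 9/77 → 16/77
merge 10/77 + 15/77 → 25/77
merge 16/77 + 16/77 → 32/77
merge 20/77 + 25/77 → 45/77
merge 32/77 + 45/77 → 1
L = 4/77 + 10/77 + 16/77 + 25/77 + 32/77 + 45/77 + 1 = 19/7 ≈ 2.714 bits/symbol.

2.714 bits/symbol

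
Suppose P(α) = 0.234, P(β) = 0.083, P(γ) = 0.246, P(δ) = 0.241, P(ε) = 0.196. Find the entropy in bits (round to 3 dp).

2.242 bits

H = −Σ pᵢ log₂ pᵢ.
−0.234·log₂(0.234) = 0.4903
−0.083·log₂(0.083) = 0.2980
−0.246·log₂(0.246) = 0.4977
−0.241·log₂(0.241) = 0.4947
−0.196·log₂(0.196) = 0.4608
Sum ≈ 2.2416 → 2.242 bits.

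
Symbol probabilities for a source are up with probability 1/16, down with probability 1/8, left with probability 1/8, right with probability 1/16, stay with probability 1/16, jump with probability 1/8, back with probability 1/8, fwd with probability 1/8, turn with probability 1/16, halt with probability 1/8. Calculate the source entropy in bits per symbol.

Each probability is a power of 1/2, so log₂(1/p) is an integer.
H = Σ p·log₂(1/p) = 1/16·4 + 1/8·3 + 1/8·3 + 1/16·4 + 1/16·4 + 1/8·3 + 1/8·3 + 1/8·3 + 1/16·4 + 1/8·3 = 3.25 bits.

3.25 bits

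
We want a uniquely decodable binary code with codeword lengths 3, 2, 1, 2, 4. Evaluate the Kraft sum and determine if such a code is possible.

1.1875; no

With common denominator 2^4 = 16: Σ 2^(−ℓᵢ) = 2/16 + 4/16 + 8/16 + 4/16 + 1/16 = 19/16 = 1.1875.
Kraft's inequality requires Σ ≤ 1; here Σ = 1.1875 > 1, so no such prefix code exists.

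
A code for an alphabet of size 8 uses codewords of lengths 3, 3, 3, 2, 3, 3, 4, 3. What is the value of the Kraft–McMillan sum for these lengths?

1.0625

With common denominator 2^4 = 16: Σ 2^(−ℓᵢ) = 2/16 + 2/16 + 2/16 + 4/16 + 2/16 + 2/16 + 1/16 + 2/16 = 17/16 = 1.0625.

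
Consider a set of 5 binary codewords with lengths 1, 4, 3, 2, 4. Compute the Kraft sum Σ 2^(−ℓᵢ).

With common denominator 2^4 = 16: Σ 2^(−ℓᵢ) = 8/16 + 1/16 + 2/16 + 4/16 + 1/16 = 16/16 = 1.

1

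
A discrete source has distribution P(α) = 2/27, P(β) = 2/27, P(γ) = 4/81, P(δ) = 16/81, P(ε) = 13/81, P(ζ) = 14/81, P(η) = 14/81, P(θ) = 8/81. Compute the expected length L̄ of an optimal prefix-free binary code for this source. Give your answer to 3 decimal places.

2.926 bits/symbol

Repeatedly combine the two least-probable nodes; the expected code length is the sum of the merged weights.
merge 4/81 + 2/27 → 10/81
merge 2/27 + 8/81 → 14/81
merge 10/81 + 13/81 → 23/81
merge 14/81 + 14/81 → 28/81
merge 14/81 + 16/81 → 10/27
merge 23/81 + 28/81 → 17/27
merge 10/27 + 17/27 → 1
L = 10/81 + 14/81 + 23/81 + 28/81 + 10/27 + 17/27 + 1 = 79/27 ≈ 2.926 bits/symbol.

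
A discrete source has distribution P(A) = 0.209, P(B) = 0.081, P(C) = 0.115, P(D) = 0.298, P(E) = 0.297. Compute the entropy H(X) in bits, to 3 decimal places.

2.165 bits

H = −Σ pᵢ log₂ pᵢ.
−0.209·log₂(0.209) = 0.4720
−0.081·log₂(0.081) = 0.2937
−0.115·log₂(0.115) = 0.3588
−0.298·log₂(0.298) = 0.5205
−0.297·log₂(0.297) = 0.5202
Sum ≈ 2.1652 → 2.165 bits.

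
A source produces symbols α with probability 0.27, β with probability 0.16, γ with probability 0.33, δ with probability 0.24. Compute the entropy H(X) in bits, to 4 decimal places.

1.9550 bits

H = −Σ pᵢ log₂ pᵢ.
−0.27·log₂(0.27) = 0.5100
−0.16·log₂(0.16) = 0.4230
−0.33·log₂(0.33) = 0.5278
−0.24·log₂(0.24) = 0.4941
Sum ≈ 1.9550 → 1.9550 bits.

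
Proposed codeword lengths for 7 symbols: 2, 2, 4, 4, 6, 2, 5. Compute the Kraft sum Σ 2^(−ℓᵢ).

0.921875

With common denominator 2^6 = 64: Σ 2^(−ℓᵢ) = 16/64 + 16/64 + 4/64 + 4/64 + 1/64 + 16/64 + 2/64 = 59/64 = 0.921875.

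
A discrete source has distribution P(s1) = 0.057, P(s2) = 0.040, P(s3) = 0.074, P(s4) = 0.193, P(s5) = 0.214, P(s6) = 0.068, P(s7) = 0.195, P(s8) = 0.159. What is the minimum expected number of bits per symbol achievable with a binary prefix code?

Repeatedly combine the two least-probable nodes; the expected code length is the sum of the merged weights.
merge 1/25 + 57/1000 → 97/1000
merge 17/250 + 37/500 → 71/500
merge 97/1000 + 71/500 → 239/1000
merge 159/1000 + 193/1000 → 44/125
merge 39/200 + 107/500 → 409/1000
merge 239/1000 + 44/125 → 591/1000
merge 409/1000 + 591/1000 → 1
L = 97/1000 + 71/500 + 239/1000 + 44/125 + 409/1000 + 591/1000 + 1 = 283/100 = 2.83 bits/symbol.

2.83 bits/symbol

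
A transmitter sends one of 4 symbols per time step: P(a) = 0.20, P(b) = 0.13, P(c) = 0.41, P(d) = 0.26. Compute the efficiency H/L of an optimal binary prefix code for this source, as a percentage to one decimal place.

97.9%

Entropy H = −Σ p log₂ p ≈ 1.8797 bits.
Huffman merges: 13/100+1/5→33/100; 13/50+33/100→59/100; 41/100+59/100→1. L = 48/25 ≈ 1.9200.
Efficiency = H/L = 1.8797/1.9200 = 97.9%.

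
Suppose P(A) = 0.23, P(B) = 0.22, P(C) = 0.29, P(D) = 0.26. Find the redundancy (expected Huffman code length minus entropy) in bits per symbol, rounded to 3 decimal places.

0.009 bits

Entropy H = −Σ p log₂ p ≈ 1.9914 bits.
Huffman merges: 11/50+23/100→9/20; 13/50+29/100→11/20; 9/20+11/20→1. L = 2 ≈ 2.0000.
L − H = 2.0000 − 1.9914 = 0.009 bits.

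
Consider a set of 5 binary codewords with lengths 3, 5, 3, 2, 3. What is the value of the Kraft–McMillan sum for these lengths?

With common denominator 2^5 = 32: Σ 2^(−ℓᵢ) = 4/32 + 1/32 + 4/32 + 8/32 + 4/32 = 21/32 = 0.65625.

0.65625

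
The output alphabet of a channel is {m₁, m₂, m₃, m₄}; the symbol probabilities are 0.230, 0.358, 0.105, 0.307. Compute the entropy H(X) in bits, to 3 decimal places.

1.883 bits

H = −Σ pᵢ log₂ pᵢ.
−0.230·log₂(0.230) = 0.4877
−0.358·log₂(0.358) = 0.5305
−0.105·log₂(0.105) = 0.3414
−0.307·log₂(0.307) = 0.5230
Sum ≈ 1.8827 → 1.883 bits.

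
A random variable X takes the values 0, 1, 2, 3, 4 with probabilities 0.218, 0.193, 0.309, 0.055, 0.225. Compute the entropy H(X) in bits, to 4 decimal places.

H = −Σ pᵢ log₂ pᵢ.
−0.218·log₂(0.218) = 0.4791
−0.193·log₂(0.193) = 0.4581
−0.309·log₂(0.309) = 0.5235
−0.055·log₂(0.055) = 0.2301
−0.225·log₂(0.225) = 0.4842
Sum ≈ 2.1750 → 2.1750 bits.

2.1750 bits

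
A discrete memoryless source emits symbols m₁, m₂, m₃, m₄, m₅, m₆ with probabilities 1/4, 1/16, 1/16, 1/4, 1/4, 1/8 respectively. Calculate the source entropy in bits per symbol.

2.375 bits

Each probability is a power of 1/2, so log₂(1/p) is an integer.
H = Σ p·log₂(1/p) = 1/4·2 + 1/16·4 + 1/16·4 + 1/4·2 + 1/4·2 + 1/8·3 = 2.375 bits.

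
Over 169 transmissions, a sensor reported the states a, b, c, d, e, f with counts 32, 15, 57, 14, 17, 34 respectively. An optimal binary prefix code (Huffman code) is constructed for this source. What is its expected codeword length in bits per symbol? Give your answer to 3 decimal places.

Probabilities are the counts divided by 169.
Repeatedly combine the two least-probable nodes; the expected code length is the sum of the merged weights.
merge 14/169 + 15/169 → 29/169
merge 17/169 + 29/169 → 46/169
merge 32/169 + 34/169 → 66/169
merge 46/169 + 57/169 → 103/169
merge 66/169 + 103/169 → 1
L = 29/169 + 46/169 + 66/169 + 103/169 + 1 = 413/169 ≈ 2.444 bits/symbol.

2.444 bits/symbol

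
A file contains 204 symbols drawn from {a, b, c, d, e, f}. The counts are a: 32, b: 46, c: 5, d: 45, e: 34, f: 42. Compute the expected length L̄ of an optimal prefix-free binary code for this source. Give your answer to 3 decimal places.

Probabilities are the counts divided by 204.
Repeatedly combine the two least-probable nodes; the expected code length is the sum of the merged weights.
merge 5/204 + 8/51 → 37/204
merge 1/6 + 37/204 → 71/204
merge 7/34 + 15/68 → 29/68
merge 23/102 + 71/204 → 39/68
merge 29/68 + 39/68 → 1
L = 37/204 + 71/204 + 29/68 + 39/68 + 1 = 43/17 ≈ 2.529 bits/symbol.

2.529 bits/symbol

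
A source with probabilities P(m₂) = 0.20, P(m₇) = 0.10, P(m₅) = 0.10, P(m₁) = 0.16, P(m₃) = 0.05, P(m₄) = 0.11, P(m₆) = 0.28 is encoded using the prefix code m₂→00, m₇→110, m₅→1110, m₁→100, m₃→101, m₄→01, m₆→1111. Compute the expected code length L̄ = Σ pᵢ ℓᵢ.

L̄ = Σ pᵢ·ℓᵢ = 0.20·2 + 0.10·3 + 0.10·4 + 0.16·3 + 0.05·3 + 0.11·2 + 0.28·4 = 3.07 bits/symbol.

3.07 bits/symbol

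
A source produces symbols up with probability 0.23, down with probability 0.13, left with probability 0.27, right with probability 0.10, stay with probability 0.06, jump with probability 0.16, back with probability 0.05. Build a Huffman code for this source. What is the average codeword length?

2.61 bits/symbol

Repeatedly combine the two least-probable nodes; the expected code length is the sum of the merged weights.
merge 1/20 + 3/50 → 11/100
merge 1/10 + 11/100 → 21/100
merge 13/100 + 4/25 → 29/100
merge 21/100 + 23/100 → 11/25
merge 27/100 + 29/100 → 14/25
merge 11/25 + 14/25 → 1
L = 11/100 + 21/100 + 29/100 + 11/25 + 14/25 + 1 = 261/100 = 2.61 bits/symbol.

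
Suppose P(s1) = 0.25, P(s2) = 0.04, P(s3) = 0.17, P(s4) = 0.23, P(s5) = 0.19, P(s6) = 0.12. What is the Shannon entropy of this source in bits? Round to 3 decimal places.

2.430 bits

H = −Σ pᵢ log₂ pᵢ.
−0.25·log₂(0.25) = 0.5000
−0.04·log₂(0.04) = 0.1858
−0.17·log₂(0.17) = 0.4346
−0.23·log₂(0.23) = 0.4877
−0.19·log₂(0.19) = 0.4552
−0.12·log₂(0.12) = 0.3671
Sum ≈ 2.4303 → 2.430 bits.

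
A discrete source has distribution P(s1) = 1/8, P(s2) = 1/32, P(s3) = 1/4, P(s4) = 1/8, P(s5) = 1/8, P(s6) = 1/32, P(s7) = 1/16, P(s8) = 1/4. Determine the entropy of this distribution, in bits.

Each probability is a power of 1/2, so log₂(1/p) is an integer.
H = Σ p·log₂(1/p) = 1/8·3 + 1/32·5 + 1/4·2 + 1/8·3 + 1/8·3 + 1/32·5 + 1/16·4 + 1/4·2 = 2.6875 bits.

2.6875 bits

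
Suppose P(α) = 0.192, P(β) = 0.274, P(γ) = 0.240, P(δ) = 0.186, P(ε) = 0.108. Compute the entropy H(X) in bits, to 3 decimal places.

H = −Σ pᵢ log₂ pᵢ.
−0.192·log₂(0.192) = 0.4571
−0.274·log₂(0.274) = 0.5118
−0.240·log₂(0.240) = 0.4941
−0.186·log₂(0.186) = 0.4514
−0.108·log₂(0.108) = 0.3468
Sum ≈ 2.2611 → 2.261 bits.

2.261 bits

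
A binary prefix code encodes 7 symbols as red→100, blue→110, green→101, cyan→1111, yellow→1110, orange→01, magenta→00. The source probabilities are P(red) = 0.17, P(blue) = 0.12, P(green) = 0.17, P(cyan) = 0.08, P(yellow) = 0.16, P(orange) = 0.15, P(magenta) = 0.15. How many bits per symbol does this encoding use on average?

2.94 bits/symbol

L̄ = Σ pᵢ·ℓᵢ = 0.17·3 + 0.12·3 + 0.17·3 + 0.08·4 + 0.16·4 + 0.15·2 + 0.15·2 = 2.94 bits/symbol.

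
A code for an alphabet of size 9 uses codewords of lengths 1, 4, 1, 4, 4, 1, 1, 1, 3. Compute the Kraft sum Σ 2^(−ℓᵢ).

With common denominator 2^4 = 16: Σ 2^(−ℓᵢ) = 8/16 + 1/16 + 8/16 + 1/16 + 1/16 + 8/16 + 8/16 + 8/16 + 2/16 = 45/16 = 2.8125.

2.8125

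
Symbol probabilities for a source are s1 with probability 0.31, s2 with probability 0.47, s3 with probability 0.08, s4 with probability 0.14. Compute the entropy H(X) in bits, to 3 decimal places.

1.724 bits

H = −Σ pᵢ log₂ pᵢ.
−0.31·log₂(0.31) = 0.5238
−0.47·log₂(0.47) = 0.5120
−0.08·log₂(0.08) = 0.2915
−0.14·log₂(0.14) = 0.3971
Sum ≈ 1.7244 → 1.724 bits.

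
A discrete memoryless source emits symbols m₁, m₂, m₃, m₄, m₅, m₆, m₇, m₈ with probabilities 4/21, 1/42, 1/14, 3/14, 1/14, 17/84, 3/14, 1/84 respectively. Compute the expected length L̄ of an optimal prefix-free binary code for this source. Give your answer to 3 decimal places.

Repeatedly combine the two least-probable nodes; the expected code length is the sum of the merged weights.
merge 1/84 + 1/42 → 1/28
merge 1/28 + 1/14 → 3/28
merge 1/14 + 3/28 → 5/28
merge 5/28 + 4/21 → 31/84
merge 17/84 + 3/14 → 5/12
merge 3/14 + 31/84 → 7/12
merge 5/12 + 7/12 → 1
L = 1/28 + 3/28 + 5/28 + 31/84 + 5/12 + 7/12 + 1 = 113/42 ≈ 2.690 bits/symbol.

2.690 bits/symbol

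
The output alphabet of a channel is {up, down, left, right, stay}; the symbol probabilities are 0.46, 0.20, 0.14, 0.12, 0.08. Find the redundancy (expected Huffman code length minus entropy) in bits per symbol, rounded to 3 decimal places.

0.045 bits

Entropy H = −Σ p log₂ p ≈ 2.0354 bits.
Huffman merges: 2/25+3/25→1/5; 7/50+1/5→17/50; 1/5+17/50→27/50; 23/50+27/50→1. L = 52/25 ≈ 2.0800.
L − H = 2.0800 − 2.0354 = 0.045 bits.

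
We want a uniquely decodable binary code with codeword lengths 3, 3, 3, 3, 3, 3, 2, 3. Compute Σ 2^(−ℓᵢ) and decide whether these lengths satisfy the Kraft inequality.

1.125; no

With common denominator 2^3 = 8: Σ 2^(−ℓᵢ) = 1/8 + 1/8 + 1/8 + 1/8 + 1/8 + 1/8 + 2/8 + 1/8 = 9/8 = 1.125.
Kraft's inequality requires Σ ≤ 1; here Σ = 1.125 > 1, so no such prefix code exists.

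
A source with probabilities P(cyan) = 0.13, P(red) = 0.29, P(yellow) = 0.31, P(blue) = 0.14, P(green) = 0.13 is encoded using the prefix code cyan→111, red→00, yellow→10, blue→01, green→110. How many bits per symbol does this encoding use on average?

2.26 bits/symbol

L̄ = Σ pᵢ·ℓᵢ = 0.13·3 + 0.29·2 + 0.31·2 + 0.14·2 + 0.13·3 = 2.26 bits/symbol.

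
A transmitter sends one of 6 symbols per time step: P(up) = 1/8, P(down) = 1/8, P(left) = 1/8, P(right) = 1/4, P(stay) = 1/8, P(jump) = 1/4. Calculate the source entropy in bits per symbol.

2.5 bits

Each probability is a power of 1/2, so log₂(1/p) is an integer.
H = Σ p·log₂(1/p) = 1/8·3 + 1/8·3 + 1/8·3 + 1/4·2 + 1/8·3 + 1/4·2 = 2.5 bits.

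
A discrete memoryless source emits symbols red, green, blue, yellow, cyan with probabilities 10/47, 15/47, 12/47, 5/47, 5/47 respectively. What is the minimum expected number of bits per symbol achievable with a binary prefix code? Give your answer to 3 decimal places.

2.213 bits/symbol

Repeatedly combine the two least-probable nodes; the expected code length is the sum of the merged weights.
merge 5/47 + 5/47 → 10/47
merge 10/47 + 10/47 → 20/47
merge 12/47 + 15/47 → 27/47
merge 20/47 + 27/47 → 1
L = 10/47 + 20/47 + 27/47 + 1 = 104/47 ≈ 2.213 bits/symbol.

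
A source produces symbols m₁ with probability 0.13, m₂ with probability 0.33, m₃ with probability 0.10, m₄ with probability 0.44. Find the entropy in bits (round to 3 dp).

1.764 bits

H = −Σ pᵢ log₂ pᵢ.
−0.13·log₂(0.13) = 0.3826
−0.33·log₂(0.33) = 0.5278
−0.10·log₂(0.10) = 0.3322
−0.44·log₂(0.44) = 0.5211
Sum ≈ 1.7638 → 1.764 bits.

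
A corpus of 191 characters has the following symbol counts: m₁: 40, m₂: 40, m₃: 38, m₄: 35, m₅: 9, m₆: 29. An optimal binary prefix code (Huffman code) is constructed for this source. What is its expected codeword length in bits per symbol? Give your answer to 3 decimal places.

2.581 bits/symbol

Probabilities are the counts divided by 191.
Repeatedly combine the two least-probable nodes; the expected code length is the sum of the merged weights.
merge 9/191 + 29/191 → 38/191
merge 35/191 + 38/191 → 73/191
merge 38/191 + 40/191 → 78/191
merge 40/191 + 73/191 → 113/191
merge 78/191 + 113/191 → 1
L = 38/191 + 73/191 + 78/191 + 113/191 + 1 = 493/191 ≈ 2.581 bits/symbol.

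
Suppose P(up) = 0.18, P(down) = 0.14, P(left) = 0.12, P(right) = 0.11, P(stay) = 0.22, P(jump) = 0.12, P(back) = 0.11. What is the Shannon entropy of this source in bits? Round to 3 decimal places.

2.758 bits

H = −Σ pᵢ log₂ pᵢ.
−0.18·log₂(0.18) = 0.4453
−0.14·log₂(0.14) = 0.3971
−0.12·log₂(0.12) = 0.3671
−0.11·log₂(0.11) = 0.3503
−0.22·log₂(0.22) = 0.4806
−0.12·log₂(0.12) = 0.3671
−0.11·log₂(0.11) = 0.3503
Sum ≈ 2.7577 → 2.758 bits.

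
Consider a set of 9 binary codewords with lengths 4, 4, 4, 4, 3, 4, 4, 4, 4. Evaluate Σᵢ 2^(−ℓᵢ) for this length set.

0.625

With common denominator 2^4 = 16: Σ 2^(−ℓᵢ) = 1/16 + 1/16 + 1/16 + 1/16 + 2/16 + 1/16 + 1/16 + 1/16 + 1/16 = 10/16 = 0.625.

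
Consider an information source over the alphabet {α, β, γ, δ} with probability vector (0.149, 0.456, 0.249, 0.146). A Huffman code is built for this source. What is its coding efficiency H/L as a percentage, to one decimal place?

Entropy H = −Σ p log₂ p ≈ 1.8306 bits.
Huffman merges: 73/500+149/1000→59/200; 249/1000+59/200→68/125; 57/125+68/125→1. L = 1839/1000 ≈ 1.8390.
Efficiency = H/L = 1.8306/1.8390 = 99.5%.

99.5%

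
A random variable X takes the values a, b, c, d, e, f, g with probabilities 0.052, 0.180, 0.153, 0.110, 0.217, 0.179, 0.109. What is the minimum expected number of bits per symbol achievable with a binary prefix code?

2.764 bits/symbol

Repeatedly combine the two least-probable nodes; the expected code length is the sum of the merged weights.
merge 13/250 + 109/1000 → 161/1000
merge 11/100 + 153/1000 → 263/1000
merge 161/1000 + 179/1000 → 17/50
merge 9/50 + 217/1000 → 397/1000
merge 263/1000 + 17/50 → 603/1000
merge 397/1000 + 603/1000 → 1
L = 161/1000 + 263/1000 + 17/50 + 397/1000 + 603/1000 + 1 = 691/250 = 2.764 bits/symbol.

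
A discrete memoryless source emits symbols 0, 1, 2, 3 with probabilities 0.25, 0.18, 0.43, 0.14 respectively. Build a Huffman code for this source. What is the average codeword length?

Repeatedly combine the two least-probable nodes; the expected code length is the sum of the merged weights.
merge 7/50 + 9/50 → 8/25
merge 1/4 + 8/25 → 57/100
merge 43/100 + 57/100 → 1
L = 8/25 + 57/100 + 1 = 189/100 = 1.89 bits/symbol.

1.89 bits/symbol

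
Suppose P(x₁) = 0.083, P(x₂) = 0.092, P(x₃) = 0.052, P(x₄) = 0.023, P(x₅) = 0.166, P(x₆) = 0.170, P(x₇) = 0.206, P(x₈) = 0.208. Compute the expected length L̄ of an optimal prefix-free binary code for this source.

2.819 bits/symbol

Repeatedly combine the two least-probable nodes; the expected code length is the sum of the merged weights.
merge 23/1000 + 13/250 → 3/40
merge 3/40 + 83/1000 → 79/500
merge 23/250 + 79/500 → 1/4
merge 83/500 + 17/100 → 42/125
merge 103/500 + 26/125 → 207/500
merge 1/4 + 42/125 → 293/500
merge 207/500 + 293/500 → 1
L = 3/40 + 79/500 + 1/4 + 42/125 + 207/500 + 293/500 + 1 = 2819/1000 = 2.819 bits/symbol.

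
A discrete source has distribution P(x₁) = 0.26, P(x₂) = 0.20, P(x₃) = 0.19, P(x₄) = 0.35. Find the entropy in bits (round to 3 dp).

H = −Σ pᵢ log₂ pᵢ.
−0.26·log₂(0.26) = 0.5053
−0.20·log₂(0.20) = 0.4644
−0.19·log₂(0.19) = 0.4552
−0.35·log₂(0.35) = 0.5301
Sum ≈ 1.9550 → 1.955 bits.

1.955 bits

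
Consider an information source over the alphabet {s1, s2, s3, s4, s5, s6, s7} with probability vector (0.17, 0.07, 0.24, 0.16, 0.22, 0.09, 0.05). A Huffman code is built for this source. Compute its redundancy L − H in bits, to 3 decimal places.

0.030 bits

Entropy H = −Σ p log₂ p ≈ 2.6296 bits.
Huffman merges: 1/20+7/100→3/25; 9/100+3/25→21/100; 4/25+17/100→33/100; 21/100+11/50→43/100; 6/25+33/100→57/100; 43/100+57/100→1. L = 133/50 ≈ 2.6600.
L − H = 2.6600 − 2.6296 = 0.030 bits.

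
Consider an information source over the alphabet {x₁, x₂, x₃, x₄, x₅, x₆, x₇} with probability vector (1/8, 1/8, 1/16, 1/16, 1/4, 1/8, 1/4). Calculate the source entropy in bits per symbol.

2.625 bits

Each probability is a power of 1/2, so log₂(1/p) is an integer.
H = Σ p·log₂(1/p) = 1/8·3 + 1/8·3 + 1/16·4 + 1/16·4 + 1/4·2 + 1/8·3 + 1/4·2 = 2.625 bits.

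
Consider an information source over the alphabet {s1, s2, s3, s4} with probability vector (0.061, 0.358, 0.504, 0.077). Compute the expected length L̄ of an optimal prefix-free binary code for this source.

1.634 bits/symbol

Repeatedly combine the two least-probable nodes; the expected code length is the sum of the merged weights.
merge 61/1000 + 77/1000 → 69/500
merge 69/500 + 179/500 → 62/125
merge 62/125 + 63/125 → 1
L = 69/500 + 62/125 + 1 = 817/500 = 1.634 bits/symbol.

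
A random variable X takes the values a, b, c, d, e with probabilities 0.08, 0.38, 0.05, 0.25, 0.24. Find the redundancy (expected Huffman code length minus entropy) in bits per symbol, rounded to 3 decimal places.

0.088 bits

Entropy H = −Σ p log₂ p ≈ 2.0322 bits.
Huffman merges: 1/20+2/25→13/100; 13/100+6/25→37/100; 1/4+37/100→31/50; 19/50+31/50→1. L = 53/25 ≈ 2.1200.
L − H = 2.1200 − 2.0322 = 0.088 bits.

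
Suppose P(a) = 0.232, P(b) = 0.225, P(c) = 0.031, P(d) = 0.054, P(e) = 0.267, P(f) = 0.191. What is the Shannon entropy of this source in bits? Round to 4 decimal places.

2.3208 bits

H = −Σ pᵢ log₂ pᵢ.
−0.232·log₂(0.232) = 0.4890
−0.225·log₂(0.225) = 0.4842
−0.031·log₂(0.031) = 0.1554
−0.054·log₂(0.054) = 0.2274
−0.267·log₂(0.267) = 0.5087
−0.191·log₂(0.191) = 0.4562
Sum ≈ 2.3208 → 2.3208 bits.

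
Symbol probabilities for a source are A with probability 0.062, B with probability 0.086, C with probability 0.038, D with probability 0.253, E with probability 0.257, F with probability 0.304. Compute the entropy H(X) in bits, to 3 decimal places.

H = −Σ pᵢ log₂ pᵢ.
−0.062·log₂(0.062) = 0.2487
−0.086·log₂(0.086) = 0.3044
−0.038·log₂(0.038) = 0.1793
−0.253·log₂(0.253) = 0.5016
−0.257·log₂(0.257) = 0.5038
−0.304·log₂(0.304) = 0.5222
Sum ≈ 2.2600 → 2.260 bits.

2.260 bits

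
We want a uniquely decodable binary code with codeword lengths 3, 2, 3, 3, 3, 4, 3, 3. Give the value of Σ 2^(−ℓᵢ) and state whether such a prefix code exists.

With common denominator 2^4 = 16: Σ 2^(−ℓᵢ) = 2/16 + 4/16 + 2/16 + 2/16 + 2/16 + 1/16 + 2/16 + 2/16 = 17/16 = 1.0625.
Kraft's inequality requires Σ ≤ 1; here Σ = 1.0625 > 1, so no such prefix code exists.

1.0625; no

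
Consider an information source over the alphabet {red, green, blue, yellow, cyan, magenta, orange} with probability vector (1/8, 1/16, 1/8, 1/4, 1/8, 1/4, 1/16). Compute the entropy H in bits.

Each probability is a power of 1/2, so log₂(1/p) is an integer.
H = Σ p·log₂(1/p) = 1/8·3 + 1/16·4 + 1/8·3 + 1/4·2 + 1/8·3 + 1/4·2 + 1/16·4 = 2.625 bits.

2.625 bits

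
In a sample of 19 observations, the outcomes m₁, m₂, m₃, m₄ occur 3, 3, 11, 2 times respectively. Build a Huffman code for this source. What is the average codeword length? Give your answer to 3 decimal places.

1.684 bits/symbol

Probabilities are the counts divided by 19.
Repeatedly combine the two least-probable nodes; the expected code length is the sum of the merged weights.
merge 2/19 + 3/19 → 5/19
merge 3/19 + 5/19 → 8/19
merge 8/19 + 11/19 → 1
L = 5/19 + 8/19 + 1 = 32/19 ≈ 1.684 bits/symbol.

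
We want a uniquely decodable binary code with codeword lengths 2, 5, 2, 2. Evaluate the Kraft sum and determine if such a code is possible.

With common denominator 2^5 = 32: Σ 2^(−ℓᵢ) = 8/32 + 1/32 + 8/32 + 8/32 = 25/32 = 0.78125.
Kraft's inequality requires Σ ≤ 1; here Σ = 0.78125 ≤ 1, so such a prefix code exists.

0.78125; yes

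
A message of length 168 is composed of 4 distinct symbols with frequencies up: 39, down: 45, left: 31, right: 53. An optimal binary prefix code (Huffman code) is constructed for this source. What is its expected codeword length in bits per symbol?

2 bits/symbol

Probabilities are the counts divided by 168.
Repeatedly combine the two least-probable nodes; the expected code length is the sum of the merged weights.
merge 31/168 + 13/56 → 5/12
merge 15/56 + 53/168 → 7/12
merge 5/12 + 7/12 → 1
L = 5/12 + 7/12 + 1 = 2 bits/symbol.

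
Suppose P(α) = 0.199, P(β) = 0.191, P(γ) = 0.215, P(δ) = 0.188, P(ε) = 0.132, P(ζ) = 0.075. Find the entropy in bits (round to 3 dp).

H = −Σ pᵢ log₂ pᵢ.
−0.199·log₂(0.199) = 0.4635
−0.191·log₂(0.191) = 0.4562
−0.215·log₂(0.215) = 0.4768
−0.188·log₂(0.188) = 0.4533
−0.132·log₂(0.132) = 0.3856
−0.075·log₂(0.075) = 0.2803
Sum ≈ 2.5157 → 2.516 bits.

2.516 bits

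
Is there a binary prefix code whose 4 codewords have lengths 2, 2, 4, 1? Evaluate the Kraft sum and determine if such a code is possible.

With common denominator 2^4 = 16: Σ 2^(−ℓᵢ) = 4/16 + 4/16 + 1/16 + 8/16 = 17/16 = 1.0625.
Kraft's inequality requires Σ ≤ 1; here Σ = 1.0625 > 1, so no such prefix code exists.

1.0625; no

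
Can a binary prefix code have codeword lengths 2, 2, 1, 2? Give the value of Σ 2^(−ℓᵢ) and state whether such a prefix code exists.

1.25; no

With common denominator 2^2 = 4: Σ 2^(−ℓᵢ) = 1/4 + 1/4 + 2/4 + 1/4 = 5/4 = 1.25.
Kraft's inequality requires Σ ≤ 1; here Σ = 1.25 > 1, so no such prefix code exists.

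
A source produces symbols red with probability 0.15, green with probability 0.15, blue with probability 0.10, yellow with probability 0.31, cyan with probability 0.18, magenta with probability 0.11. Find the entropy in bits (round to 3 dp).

2.473 bits

H = −Σ pᵢ log₂ pᵢ.
−0.15·log₂(0.15) = 0.4105
−0.15·log₂(0.15) = 0.4105
−0.10·log₂(0.10) = 0.3322
−0.31·log₂(0.31) = 0.5238
−0.18·log₂(0.18) = 0.4453
−0.11·log₂(0.11) = 0.3503
Sum ≈ 2.4727 → 2.473 bits.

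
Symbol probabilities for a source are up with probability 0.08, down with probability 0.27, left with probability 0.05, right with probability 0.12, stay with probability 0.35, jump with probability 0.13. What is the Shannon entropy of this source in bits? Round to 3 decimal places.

2.297 bits

H = −Σ pᵢ log₂ pᵢ.
−0.08·log₂(0.08) = 0.2915
−0.27·log₂(0.27) = 0.5100
−0.05·log₂(0.05) = 0.2161
−0.12·log₂(0.12) = 0.3671
−0.35·log₂(0.35) = 0.5301
−0.13·log₂(0.13) = 0.3826
Sum ≈ 2.2974 → 2.297 bits.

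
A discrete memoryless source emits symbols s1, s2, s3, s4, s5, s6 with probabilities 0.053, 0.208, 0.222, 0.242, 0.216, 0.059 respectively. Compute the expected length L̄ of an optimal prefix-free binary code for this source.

Repeatedly combine the two least-probable nodes; the expected code length is the sum of the merged weights.
merge 53/1000 + 59/1000 → 14/125
merge 14/125 + 26/125 → 8/25
merge 27/125 + 111/500 → 219/500
merge 121/500 + 8/25 → 281/500
merge 219/500 + 281/500 → 1
L = 14/125 + 8/25 + 219/500 + 281/500 + 1 = 304/125 = 2.432 bits/symbol.

2.432 bits/symbol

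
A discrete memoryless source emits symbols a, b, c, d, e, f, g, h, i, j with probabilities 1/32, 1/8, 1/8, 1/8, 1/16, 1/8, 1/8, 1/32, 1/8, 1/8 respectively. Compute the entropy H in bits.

3.1875 bits

Each probability is a power of 1/2, so log₂(1/p) is an integer.
H = Σ p·log₂(1/p) = 1/32·5 + 1/8·3 + 1/8·3 + 1/8·3 + 1/16·4 + 1/8·3 + 1/8·3 + 1/32·5 + 1/8·3 + 1/8·3 = 3.1875 bits.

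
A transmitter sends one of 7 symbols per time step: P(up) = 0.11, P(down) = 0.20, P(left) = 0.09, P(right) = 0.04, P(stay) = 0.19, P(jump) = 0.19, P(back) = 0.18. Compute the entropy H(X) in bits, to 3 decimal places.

H = −Σ pᵢ log₂ pᵢ.
−0.11·log₂(0.11) = 0.3503
−0.20·log₂(0.20) = 0.4644
−0.09·log₂(0.09) = 0.3127
−0.04·log₂(0.04) = 0.1858
−0.19·log₂(0.19) = 0.4552
−0.19·log₂(0.19) = 0.4552
−0.18·log₂(0.18) = 0.4453
Sum ≈ 2.6688 → 2.669 bits.

2.669 bits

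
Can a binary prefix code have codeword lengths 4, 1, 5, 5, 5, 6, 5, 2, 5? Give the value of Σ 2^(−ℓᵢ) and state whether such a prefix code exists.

With common denominator 2^6 = 64: Σ 2^(−ℓᵢ) = 4/64 + 32/64 + 2/64 + 2/64 + 2/64 + 1/64 + 2/64 + 16/64 + 2/64 = 63/64 = 0.984375.
Kraft's inequality requires Σ ≤ 1; here Σ = 0.984375 ≤ 1, so such a prefix code exists.

0.984375; yes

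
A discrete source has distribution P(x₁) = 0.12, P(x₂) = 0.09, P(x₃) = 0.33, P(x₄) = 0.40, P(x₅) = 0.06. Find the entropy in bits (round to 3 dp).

H = −Σ pᵢ log₂ pᵢ.
−0.12·log₂(0.12) = 0.3671
−0.09·log₂(0.09) = 0.3127
−0.33·log₂(0.33) = 0.5278
−0.40·log₂(0.40) = 0.5288
−0.06·log₂(0.06) = 0.2435
Sum ≈ 1.9798 → 1.980 bits.

1.980 bits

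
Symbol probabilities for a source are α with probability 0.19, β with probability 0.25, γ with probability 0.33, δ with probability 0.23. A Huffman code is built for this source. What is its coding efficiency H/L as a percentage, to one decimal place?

98.5%

Entropy H = −Σ p log₂ p ≈ 1.9707 bits.
Huffman merges: 19/100+23/100→21/50; 1/4+33/100→29/50; 21/50+29/50→1. L = 2 ≈ 2.0000.
Efficiency = H/L = 1.9707/2.0000 = 98.5%.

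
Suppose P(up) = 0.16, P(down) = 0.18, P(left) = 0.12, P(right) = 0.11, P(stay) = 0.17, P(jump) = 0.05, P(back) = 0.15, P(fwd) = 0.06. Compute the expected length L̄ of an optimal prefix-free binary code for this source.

2.93 bits/symbol

Repeatedly combine the two least-probable nodes; the expected code length is the sum of the merged weights.
merge 1/20 + 3/50 → 11/100
merge 11/100 + 11/100 → 11/50
merge 3/25 + 3/20 → 27/100
merge 4/25 + 17/100 → 33/100
merge 9/50 + 11/50 → 2/5
merge 27/100 + 33/100 → 3/5
merge 2/5 + 3/5 → 1
L = 11/100 + 11/50 + 27/100 + 33/100 + 2/5 + 3/5 + 1 = 293/100 = 2.93 bits/symbol.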